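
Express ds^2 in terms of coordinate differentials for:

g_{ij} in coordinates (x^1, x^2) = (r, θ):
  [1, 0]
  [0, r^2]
ds^2 = g_{ij} dx^i dx^j; only the non-zero components contribute.
ds^2 = dr^2 + r^2 dθ^2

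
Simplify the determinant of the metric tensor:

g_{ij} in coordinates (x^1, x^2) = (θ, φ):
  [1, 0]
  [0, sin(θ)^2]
For a 2×2 metric: det(g) = g_{11}·g_{22} - g_{12}·g_{21}
= (1)·(sin(θ)^2) - (0)·(0)
= sin(θ)^2 - 0
det(g) = sin(θ)^2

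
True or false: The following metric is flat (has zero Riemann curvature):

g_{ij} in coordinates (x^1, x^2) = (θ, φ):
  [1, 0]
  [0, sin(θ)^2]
Non-zero Christoffel symbols:
Γ^θ_{φ φ} = -sin(2*θ)/2
Γ^φ_{θ φ} = 1/tan(θ)
Ricci tensor: R_{θθ} = 1, R_{θφ} = 0, R_{φφ} = sin(θ)^2
The Ricci tensor is non-zero, so the Riemann tensor is non-zero: not flat.
False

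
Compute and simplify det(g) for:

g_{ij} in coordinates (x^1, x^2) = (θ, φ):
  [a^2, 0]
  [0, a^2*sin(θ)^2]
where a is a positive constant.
For a 2×2 metric: det(g) = g_{11}·g_{22} - g_{12}·g_{21}
= (a^2)·(a^2*sin(θ)^2) - (0)·(0)
= a^4*sin(θ)^2 - 0
det(g) = a^4*sin(θ)^2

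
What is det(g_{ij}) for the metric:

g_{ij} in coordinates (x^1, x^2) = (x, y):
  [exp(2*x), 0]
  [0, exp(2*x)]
For a 2×2 metric: det(g) = g_{11}·g_{22} - g_{12}·g_{21}
= (exp(2*x))·(exp(2*x)) - (0)·(0)
= exp(4*x) - 0
det(g) = exp(4*x)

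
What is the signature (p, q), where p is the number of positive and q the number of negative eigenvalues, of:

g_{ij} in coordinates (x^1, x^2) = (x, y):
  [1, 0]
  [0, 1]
The metric is diagonal, so its eigenvalues are the diagonal entries: 1, 1 (at a generic point, where coordinate-dependent entries are positive).
2 positive, 0 negative.
(2, 0) - Riemannian (positive definite)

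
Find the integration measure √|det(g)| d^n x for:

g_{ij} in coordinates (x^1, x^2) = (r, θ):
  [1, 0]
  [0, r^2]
det(g) = r^2
√|det(g)| = r
Volume element: dV = r dr dθ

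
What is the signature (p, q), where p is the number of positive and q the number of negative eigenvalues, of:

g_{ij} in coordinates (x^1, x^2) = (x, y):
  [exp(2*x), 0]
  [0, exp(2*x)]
The metric is diagonal, so its eigenvalues are the diagonal entries: exp(2*x), exp(2*x) (at a generic point, where coordinate-dependent entries are positive).
2 positive, 0 negative.
(2, 0) - Riemannian (positive definite)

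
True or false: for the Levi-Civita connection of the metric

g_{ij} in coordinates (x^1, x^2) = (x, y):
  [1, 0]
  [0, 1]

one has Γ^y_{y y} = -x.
Γ^y_{y y} = (1/2) g^{yy} (∂_y g_{yy} + ∂_y g_{yy} - ∂_y g_{yy}) = (1/2)(1)((0) + (0) - (0)) = 0
This differs from the proposed value -x.
False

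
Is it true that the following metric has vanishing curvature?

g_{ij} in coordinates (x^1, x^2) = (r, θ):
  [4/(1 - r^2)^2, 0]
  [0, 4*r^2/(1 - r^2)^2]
Non-zero Christoffel symbols:
Γ^r_{r r} = 2*r/(1 - r^2)
Γ^r_{θ θ} = (r^3 + r)/(r^2 - 1)
Γ^θ_{r θ} = (-r^2 - 1)/(r^3 - r)
Ricci tensor: R_{rr} = -4/(r^2 - 1)^2, R_{rθ} = 0, R_{θθ} = -4*r^2/(r^2 - 1)^2
The Ricci tensor is non-zero, so the Riemann tensor is non-zero: not flat.
No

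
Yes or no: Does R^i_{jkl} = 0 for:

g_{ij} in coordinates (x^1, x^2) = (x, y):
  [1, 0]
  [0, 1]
All metric components are constant, so every Christoffel symbol vanishes and R^i_{jkl} = 0.
Yes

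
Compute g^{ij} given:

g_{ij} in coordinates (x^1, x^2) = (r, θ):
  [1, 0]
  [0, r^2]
The metric is diagonal, so g^{ij} is diagonal with entries 1/g_{ii}: diag(1, 1/(r^2)).
g^{ij}:
  [1, 0]
  [0, 1/r^2]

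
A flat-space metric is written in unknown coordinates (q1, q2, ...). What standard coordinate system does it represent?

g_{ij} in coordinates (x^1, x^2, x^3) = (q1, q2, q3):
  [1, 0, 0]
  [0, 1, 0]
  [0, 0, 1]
All components are constant and the metric is the identity, i.e. orthonormal rectilinear coordinates.
Cartesian (3D) coordinates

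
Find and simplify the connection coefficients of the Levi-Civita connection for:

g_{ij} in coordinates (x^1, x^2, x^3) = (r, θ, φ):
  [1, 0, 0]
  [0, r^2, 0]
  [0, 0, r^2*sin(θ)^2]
Using Γ^k_{ij} = (1/2) g^{km} (∂_i g_{mj} + ∂_j g_{mi} - ∂_m g_{ij}); the metric is diagonal, so only the m = k term contributes.
Non-zero symbols (using the symmetry Γ^k_{ij} = Γ^k_{ji}):
Γ^r_{θ θ} = (1/2) g^{rr} (∂_θ g_{rθ} + ∂_θ g_{rθ} - ∂_r g_{θθ}) = (1/2)(1)((0) + (0) - (2*r)) = -r
Γ^r_{φ φ} = (1/2) g^{rr} (∂_φ g_{rφ} + ∂_φ g_{rφ} - ∂_r g_{φφ}) = (1/2)(1)((0) + (0) - (2*r*sin(θ)^2)) = -r*sin(θ)^2
Γ^θ_{r θ} = (1/2) g^{θθ} (∂_r g_{θθ} + ∂_θ g_{θr} - ∂_θ g_{rθ}) = (1/2)(1/r^2)((2*r) + (0) - (0)) = 1/r
Γ^θ_{φ φ} = (1/2) g^{θθ} (∂_φ g_{θφ} + ∂_φ g_{θφ} - ∂_θ g_{φφ}) = (1/2)(1/r^2)((0) + (0) - (r^2*sin(2*θ))) = -sin(2*θ)/2
Γ^φ_{r φ} = (1/2) g^{φφ} (∂_r g_{φφ} + ∂_φ g_{φr} - ∂_φ g_{rφ}) = (1/2)(1/(r^2*sin(θ)^2))((2*r*sin(θ)^2) + (0) - (0)) = 1/r
Γ^φ_{θ φ} = (1/2) g^{φφ} (∂_θ g_{φφ} + ∂_φ g_{φθ} - ∂_φ g_{θφ}) = (1/2)(1/(r^2*sin(θ)^2))((r^2*sin(2*θ)) + (0) - (0)) = 1/tan(θ)
All other Christoffel symbols are zero.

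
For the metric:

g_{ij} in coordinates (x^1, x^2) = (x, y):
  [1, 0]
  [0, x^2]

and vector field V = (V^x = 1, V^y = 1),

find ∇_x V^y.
Non-zero Christoffel symbols:
Γ^x_{y y} = -x
Γ^y_{x y} = 1/x
∇_x V^y = ∂_x V^y + Γ^y_{x j} V^j
  = (0) + (0)(1) + (1/x)(1)
  = 1/x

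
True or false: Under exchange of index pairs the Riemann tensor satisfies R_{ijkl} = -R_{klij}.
The pair-exchange symmetry has a plus sign: R_{ijkl} = +R_{klij}.
False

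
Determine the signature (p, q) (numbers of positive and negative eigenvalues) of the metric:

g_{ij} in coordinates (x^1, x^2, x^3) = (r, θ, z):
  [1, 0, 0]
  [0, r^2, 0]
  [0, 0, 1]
The metric is diagonal, so its eigenvalues are the diagonal entries: 1, r^2, 1 (at a generic point, where coordinate-dependent entries are positive).
3 positive, 0 negative.
(3, 0) - Riemannian (positive definite)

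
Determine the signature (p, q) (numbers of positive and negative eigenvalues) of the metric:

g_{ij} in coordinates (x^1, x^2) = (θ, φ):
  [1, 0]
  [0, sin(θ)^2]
The metric is diagonal, so its eigenvalues are the diagonal entries: 1, sin(θ)^2 (at a generic point, where coordinate-dependent entries are positive).
2 positive, 0 negative.
(2, 0) - Riemannian (positive definite)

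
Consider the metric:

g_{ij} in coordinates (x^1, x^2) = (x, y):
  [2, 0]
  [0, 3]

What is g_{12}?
With x^1 = x, x^2 = y, g_{12} = g_{xy} is the row-1, column-2 entry of the matrix.
g_{12} = 0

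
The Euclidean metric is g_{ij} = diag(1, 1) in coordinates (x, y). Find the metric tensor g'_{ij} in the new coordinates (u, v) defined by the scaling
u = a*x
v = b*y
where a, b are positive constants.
Invert the transformation: x = u/a, y = v/b
g'_{ij} = (∂x^k/∂x'^i)(∂x^l/∂x'^j) g_{kl}; with g_{kl} = δ_{kl} this is Σ_k (∂x^k/∂x'^i)(∂x^k/∂x'^j).
Jacobian: ∂x/∂u = 1/a, ∂x/∂v = 0, ∂y/∂u = 0, ∂y/∂v = 1/b
g'_{uu} = (1/a)(1/a) + (0)(0) = 1/a^2
g'_{uv} = (1/a)(0) + (0)(1/b) = 0
g'_{vv} = (0)(0) + (1/b)(1/b) = 1/b^2
g'_{ij} = diag(1/a^2, 1/b^2)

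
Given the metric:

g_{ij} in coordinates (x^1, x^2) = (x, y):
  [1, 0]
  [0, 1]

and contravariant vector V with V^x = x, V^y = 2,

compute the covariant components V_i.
V_i = g_{ij} V^j:
V_x = (1)(x) + (0)(2) = x
V_y = (0)(x) + (1)(2) = 2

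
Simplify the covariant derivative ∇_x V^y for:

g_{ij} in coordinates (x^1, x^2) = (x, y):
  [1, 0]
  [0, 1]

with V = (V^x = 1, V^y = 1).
All Christoffel symbols are zero.
∇_x V^y = ∂_x V^y + Γ^y_{x j} V^j
  = (0) + (0)(1) + (0)(1)
  = 0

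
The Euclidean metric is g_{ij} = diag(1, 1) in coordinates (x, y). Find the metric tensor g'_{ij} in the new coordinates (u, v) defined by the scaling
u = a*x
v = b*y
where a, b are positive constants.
Invert the transformation: x = u/a, y = v/b
g'_{ij} = (∂x^k/∂x'^i)(∂x^l/∂x'^j) g_{kl}; with g_{kl} = δ_{kl} this is Σ_k (∂x^k/∂x'^i)(∂x^k/∂x'^j).
Jacobian: ∂x/∂u = 1/a, ∂x/∂v = 0, ∂y/∂u = 0, ∂y/∂v = 1/b
g'_{uu} = (1/a)(1/a) + (0)(0) = 1/a^2
g'_{uv} = (1/a)(0) + (0)(1/b) = 0
g'_{vv} = (0)(0) + (1/b)(1/b) = 1/b^2
g'_{ij} = diag(1/a^2, 1/b^2)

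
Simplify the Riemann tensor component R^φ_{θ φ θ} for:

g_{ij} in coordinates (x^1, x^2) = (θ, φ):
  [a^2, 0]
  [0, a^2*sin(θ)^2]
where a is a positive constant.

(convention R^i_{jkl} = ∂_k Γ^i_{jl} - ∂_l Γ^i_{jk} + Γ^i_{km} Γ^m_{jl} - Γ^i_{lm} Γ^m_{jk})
Non-zero Christoffel symbols (Γ^k_{ij} = Γ^k_{ji}):
Γ^θ_{φ φ} = -sin(2*θ)/2
Γ^φ_{θ φ} = 1/tan(θ)
R^φ_{θ φ θ} = ∂_φ Γ^φ_{θ θ} - ∂_θ Γ^φ_{θ φ} + Γ^φ_{φ m} Γ^m_{θ θ} - Γ^φ_{θ m} Γ^m_{θ φ}
  = (0) - (-1/sin(θ)^2) + (0) - (1/tan(θ)^2) = 1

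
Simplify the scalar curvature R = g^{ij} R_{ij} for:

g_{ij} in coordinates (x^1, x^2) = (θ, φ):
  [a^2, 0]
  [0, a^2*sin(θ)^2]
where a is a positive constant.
Non-zero Christoffel symbols (Γ^k_{ij} = Γ^k_{ji}):
Γ^θ_{φ φ} = -sin(2*θ)/2
Γ^φ_{θ φ} = 1/tan(θ)
Ricci tensor (R_{ij} = R^k_{ikj}): R_{θθ} = 1, R_{θφ} = 0, R_{φφ} = sin(θ)^2
Inverse metric: g^{θθ} = 1/a^2, g^{φφ} = 1/(a^2*sin(θ)^2)
R = g^{ij} R_{ij} = (1/a^2)(1) + (1/(a^2*sin(θ)^2))(sin(θ)^2) = 2/a^2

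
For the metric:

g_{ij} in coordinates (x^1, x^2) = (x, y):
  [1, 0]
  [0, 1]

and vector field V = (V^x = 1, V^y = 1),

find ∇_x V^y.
All Christoffel symbols are zero.
∇_x V^y = ∂_x V^y + Γ^y_{x j} V^j
  = (0) + (0)(1) + (0)(1)
  = 0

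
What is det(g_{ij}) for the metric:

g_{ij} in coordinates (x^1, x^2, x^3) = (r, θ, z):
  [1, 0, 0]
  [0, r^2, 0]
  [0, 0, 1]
Diagonal metric: det(g) = g_{11}·g_{22}·g_{33}
= (1)·(r^2)·(1)
det(g) = r^2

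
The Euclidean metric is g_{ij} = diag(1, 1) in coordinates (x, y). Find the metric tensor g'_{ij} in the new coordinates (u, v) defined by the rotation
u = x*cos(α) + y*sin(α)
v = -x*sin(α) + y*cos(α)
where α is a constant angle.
Invert the transformation: x = u*cos(α) - v*sin(α), y = u*sin(α) + v*cos(α)
g'_{ij} = (∂x^k/∂x'^i)(∂x^l/∂x'^j) g_{kl}; with g_{kl} = δ_{kl} this is Σ_k (∂x^k/∂x'^i)(∂x^k/∂x'^j).
Jacobian: ∂x/∂u = cos(α), ∂x/∂v = -sin(α), ∂y/∂u = sin(α), ∂y/∂v = cos(α)
g'_{uu} = (cos(α))(cos(α)) + (sin(α))(sin(α)) = 1
g'_{uv} = (cos(α))(-sin(α)) + (sin(α))(cos(α)) = 0
g'_{vv} = (-sin(α))(-sin(α)) + (cos(α))(cos(α)) = 1
g'_{ij} = diag(1, 1)
The Euclidean metric is invariant under rotations.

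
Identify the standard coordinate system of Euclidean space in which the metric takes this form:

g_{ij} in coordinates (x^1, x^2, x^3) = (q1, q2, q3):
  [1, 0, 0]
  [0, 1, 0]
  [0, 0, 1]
All components are constant and the metric is the identity, i.e. orthonormal rectilinear coordinates.
Cartesian (3D) coordinates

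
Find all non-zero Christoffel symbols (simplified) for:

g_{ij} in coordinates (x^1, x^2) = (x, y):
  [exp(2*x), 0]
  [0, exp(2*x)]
Using Γ^k_{ij} = (1/2) g^{km} (∂_i g_{mj} + ∂_j g_{mi} - ∂_m g_{ij}); the metric is diagonal, so only the m = k term contributes.
Non-zero symbols (using the symmetry Γ^k_{ij} = Γ^k_{ji}):
Γ^x_{x x} = (1/2) g^{xx} (∂_x g_{xx} + ∂_x g_{xx} - ∂_x g_{xx}) = (1/2)(exp(-2*x))((2*exp(2*x)) + (2*exp(2*x)) - (2*exp(2*x))) = 1
Γ^x_{y y} = (1/2) g^{xx} (∂_y g_{xy} + ∂_y g_{xy} - ∂_x g_{yy}) = (1/2)(exp(-2*x))((0) + (0) - (2*exp(2*x))) = -1
Γ^y_{x y} = (1/2) g^{yy} (∂_x g_{yy} + ∂_y g_{yx} - ∂_y g_{xy}) = (1/2)(exp(-2*x))((2*exp(2*x)) + (0) - (0)) = 1
All other Christoffel symbols are zero.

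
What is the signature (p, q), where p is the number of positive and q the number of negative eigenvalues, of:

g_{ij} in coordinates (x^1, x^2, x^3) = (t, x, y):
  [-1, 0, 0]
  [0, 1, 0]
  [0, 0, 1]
The metric is diagonal, so its eigenvalues are the diagonal entries: -1, 1, 1 (at a generic point, where coordinate-dependent entries are positive).
2 positive, 1 negative.
(2, 1) - Lorentzian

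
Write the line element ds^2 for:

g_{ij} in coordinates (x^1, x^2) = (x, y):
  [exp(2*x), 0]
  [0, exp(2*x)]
ds^2 = g_{ij} dx^i dx^j; only the non-zero components contribute.
ds^2 = exp(2*x) dx^2 + exp(2*x) dy^2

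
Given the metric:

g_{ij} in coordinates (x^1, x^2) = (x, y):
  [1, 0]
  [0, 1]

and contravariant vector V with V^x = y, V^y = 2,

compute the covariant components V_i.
V_i = g_{ij} V^j:
V_x = (1)(y) + (0)(2) = y
V_y = (0)(y) + (1)(2) = 2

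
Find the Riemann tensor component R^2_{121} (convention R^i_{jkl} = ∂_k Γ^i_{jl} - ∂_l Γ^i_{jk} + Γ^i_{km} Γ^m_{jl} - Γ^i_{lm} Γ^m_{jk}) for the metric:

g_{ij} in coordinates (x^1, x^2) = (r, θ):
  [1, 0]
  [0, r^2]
Non-zero Christoffel symbols (Γ^k_{ij} = Γ^k_{ji}):
Γ^r_{θ θ} = -r
Γ^θ_{r θ} = 1/r
R^θ_{r θ r} = ∂_θ Γ^θ_{r r} - ∂_r Γ^θ_{r θ} + Γ^θ_{θ m} Γ^m_{r r} - Γ^θ_{r m} Γ^m_{r θ}
  = (0) - (-1/r^2) + (0) - (1/r^2) = 0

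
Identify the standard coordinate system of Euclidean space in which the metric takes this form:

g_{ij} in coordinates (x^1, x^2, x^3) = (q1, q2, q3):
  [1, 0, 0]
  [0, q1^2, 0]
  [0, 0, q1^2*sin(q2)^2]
The line element ds^2 = dq1^2 + q1^2 dq2^2 + q1^2 sin(q2)^2 dq3^2 is dr^2 + r^2 dθ^2 + r^2 sin(θ)^2 dφ^2 with q1 = r, q2 = θ, q3 = φ.
spherical coordinates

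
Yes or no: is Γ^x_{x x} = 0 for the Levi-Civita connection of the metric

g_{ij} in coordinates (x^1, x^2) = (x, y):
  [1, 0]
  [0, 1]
Γ^x_{x x} = (1/2) g^{xx} (∂_x g_{xx} + ∂_x g_{xx} - ∂_x g_{xx}) = (1/2)(1)((0) + (0) - (0)) = 0
This equals the proposed value 0.
Yes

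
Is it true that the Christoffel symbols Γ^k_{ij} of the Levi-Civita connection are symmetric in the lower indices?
The Levi-Civita connection is torsion-free, which is exactly Γ^k_{ij} = Γ^k_{ji}.
Yes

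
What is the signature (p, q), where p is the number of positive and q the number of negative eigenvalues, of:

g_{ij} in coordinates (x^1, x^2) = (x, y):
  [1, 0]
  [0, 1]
The metric is diagonal, so its eigenvalues are the diagonal entries: 1, 1 (at a generic point, where coordinate-dependent entries are positive).
2 positive, 0 negative.
(2, 0) - Riemannian (positive definite)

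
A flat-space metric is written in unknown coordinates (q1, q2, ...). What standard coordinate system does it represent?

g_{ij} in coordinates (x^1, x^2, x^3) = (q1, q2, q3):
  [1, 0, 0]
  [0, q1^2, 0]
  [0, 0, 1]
The line element ds^2 = dq1^2 + q1^2 dq2^2 + dq3^2 is dr^2 + r^2 dθ^2 + dz^2 with q1 = r, q2 = θ, q3 = z.
cylindrical coordinates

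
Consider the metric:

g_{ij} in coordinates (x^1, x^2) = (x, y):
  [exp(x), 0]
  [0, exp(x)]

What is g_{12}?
With x^1 = x, x^2 = y, g_{12} = g_{xy} is the row-1, column-2 entry of the matrix.
g_{12} = 0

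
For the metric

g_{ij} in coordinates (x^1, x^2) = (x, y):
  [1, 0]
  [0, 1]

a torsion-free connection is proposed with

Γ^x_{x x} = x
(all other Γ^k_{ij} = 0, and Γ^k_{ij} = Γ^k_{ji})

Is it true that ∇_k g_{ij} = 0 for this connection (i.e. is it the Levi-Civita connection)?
Using ∇_k g_{ij} = ∂_k g_{ij} - Γ^m_{ki} g_{mj} - Γ^m_{kj} g_{im}:
∇_x g_{xx} = (0) - (x) - (x) = -2*x ≠ 0
So the connection is not metric compatible (it is not the Levi-Civita connection).
No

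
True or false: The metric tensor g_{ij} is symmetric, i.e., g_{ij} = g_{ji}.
By definition the metric is a symmetric bilinear form, g_{ij} = g_{ji}.
True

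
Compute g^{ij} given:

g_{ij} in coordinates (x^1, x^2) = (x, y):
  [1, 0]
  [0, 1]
The metric is diagonal, so g^{ij} is diagonal with entries 1/g_{ii}: diag(1, 1).
g^{ij}:
  [1, 0]
  [0, 1]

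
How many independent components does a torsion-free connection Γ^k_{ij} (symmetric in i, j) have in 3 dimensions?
Γ^k_{ij} has n choices for the upper index and n(n+1)/2 independent symmetric lower index pairs.
Total = 3 × 3×4/2 = 3 × 6 = 18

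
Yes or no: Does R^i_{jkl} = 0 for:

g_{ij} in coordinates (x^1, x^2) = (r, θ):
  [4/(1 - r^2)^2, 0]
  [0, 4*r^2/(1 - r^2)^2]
Non-zero Christoffel symbols:
Γ^r_{r r} = 2*r/(1 - r^2)
Γ^r_{θ θ} = (r^3 + r)/(r^2 - 1)
Γ^θ_{r θ} = (-r^2 - 1)/(r^3 - r)
Ricci tensor: R_{rr} = -4/(r^2 - 1)^2, R_{rθ} = 0, R_{θθ} = -4*r^2/(r^2 - 1)^2
The Ricci tensor is non-zero, so the Riemann tensor is non-zero: not flat.
No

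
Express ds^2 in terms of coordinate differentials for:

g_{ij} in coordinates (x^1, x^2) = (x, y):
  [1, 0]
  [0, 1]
ds^2 = g_{ij} dx^i dx^j; only the non-zero components contribute.
ds^2 = dx^2 + dy^2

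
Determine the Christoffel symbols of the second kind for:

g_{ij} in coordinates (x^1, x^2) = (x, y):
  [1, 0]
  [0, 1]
Using Γ^k_{ij} = (1/2) g^{km} (∂_i g_{mj} + ∂_j g_{mi} - ∂_m g_{ij}); the metric is diagonal, so only the m = k term contributes.
Every metric component is constant, so all ∂_m g_{ij} = 0 and every Christoffel symbol vanishes.
All Christoffel symbols are zero.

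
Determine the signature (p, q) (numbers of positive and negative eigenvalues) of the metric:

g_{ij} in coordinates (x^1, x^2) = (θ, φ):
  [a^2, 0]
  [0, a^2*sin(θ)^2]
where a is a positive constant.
The metric is diagonal, so its eigenvalues are the diagonal entries: a^2, a^2*sin(θ)^2 (at a generic point, where coordinate-dependent entries are positive).
2 positive, 0 negative.
(2, 0) - Riemannian (positive definite)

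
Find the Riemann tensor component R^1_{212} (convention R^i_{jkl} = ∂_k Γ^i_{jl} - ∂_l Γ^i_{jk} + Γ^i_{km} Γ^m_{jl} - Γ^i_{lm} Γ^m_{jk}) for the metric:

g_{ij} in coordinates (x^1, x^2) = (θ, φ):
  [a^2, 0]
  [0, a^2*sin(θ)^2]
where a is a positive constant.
Non-zero Christoffel symbols (Γ^k_{ij} = Γ^k_{ji}):
Γ^θ_{φ φ} = -sin(2*θ)/2
Γ^φ_{θ φ} = 1/tan(θ)
R^θ_{φ θ φ} = ∂_θ Γ^θ_{φ φ} - ∂_φ Γ^θ_{φ θ} + Γ^θ_{θ m} Γ^m_{φ φ} - Γ^θ_{φ m} Γ^m_{φ θ}
  = (-cos(2*θ)) - (0) + (0) - (-cos(θ)^2) = sin(θ)^2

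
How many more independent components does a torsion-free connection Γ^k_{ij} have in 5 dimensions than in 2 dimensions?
Independent components in n dimensions: n × n(n+1)/2 = n^2(n+1)/2.
5D: 5 × 15 = 75
2D: 2 × 3 = 6
Difference = 75 - 6 = 69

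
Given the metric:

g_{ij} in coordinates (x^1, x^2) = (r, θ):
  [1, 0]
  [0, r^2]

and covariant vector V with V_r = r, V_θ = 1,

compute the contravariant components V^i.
Inverse metric (diagonal): g^{rr} = 1, g^{θθ} = 1/r^2
V^i = g^{ij} V_j:
V^r = (1)(r) + (0)(1) = r
V^θ = (0)(r) + (1/r^2)(1) = 1/r^2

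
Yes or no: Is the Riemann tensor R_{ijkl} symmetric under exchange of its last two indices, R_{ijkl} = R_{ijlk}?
It is antisymmetric in the last pair: R_{ijkl} = -R_{ijlk}.
No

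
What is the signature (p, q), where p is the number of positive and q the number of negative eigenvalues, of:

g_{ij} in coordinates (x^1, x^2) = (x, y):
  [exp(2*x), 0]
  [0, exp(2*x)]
The metric is diagonal, so its eigenvalues are the diagonal entries: exp(2*x), exp(2*x) (at a generic point, where coordinate-dependent entries are positive).
2 positive, 0 negative.
(2, 0) - Riemannian (positive definite)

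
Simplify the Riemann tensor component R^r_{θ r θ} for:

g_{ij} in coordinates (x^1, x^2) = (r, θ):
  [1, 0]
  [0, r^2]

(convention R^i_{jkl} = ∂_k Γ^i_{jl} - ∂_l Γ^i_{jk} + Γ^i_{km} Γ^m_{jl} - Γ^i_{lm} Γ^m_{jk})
Non-zero Christoffel symbols (Γ^k_{ij} = Γ^k_{ji}):
Γ^r_{θ θ} = -r
Γ^θ_{r θ} = 1/r
R^r_{θ r θ} = ∂_r Γ^r_{θ θ} - ∂_θ Γ^r_{θ r} + Γ^r_{r m} Γ^m_{θ θ} - Γ^r_{θ m} Γ^m_{θ r}
  = (-1) - (0) + (0) - (-1) = 0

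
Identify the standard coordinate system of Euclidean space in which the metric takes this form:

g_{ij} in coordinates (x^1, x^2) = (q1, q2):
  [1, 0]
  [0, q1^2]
The line element ds^2 = dq1^2 + q1^2 dq2^2 is dr^2 + r^2 dθ^2 with q1 = r, q2 = θ.
polar coordinates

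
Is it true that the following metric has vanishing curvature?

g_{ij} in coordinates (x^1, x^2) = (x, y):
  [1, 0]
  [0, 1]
All metric components are constant, so every Christoffel symbol vanishes and R^i_{jkl} = 0.
Yes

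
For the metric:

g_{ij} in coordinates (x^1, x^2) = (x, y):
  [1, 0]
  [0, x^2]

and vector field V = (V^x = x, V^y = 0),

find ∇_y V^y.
Non-zero Christoffel symbols:
Γ^x_{y y} = -x
Γ^y_{x y} = 1/x
∇_y V^y = ∂_y V^y + Γ^y_{y j} V^j
  = (0) + (1/x)(x) + (0)(0)
  = 1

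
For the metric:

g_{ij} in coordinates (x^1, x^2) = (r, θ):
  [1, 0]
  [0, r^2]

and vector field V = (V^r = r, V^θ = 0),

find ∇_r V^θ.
Non-zero Christoffel symbols:
Γ^r_{θ θ} = -r
Γ^θ_{r θ} = 1/r
∇_r V^θ = ∂_r V^θ + Γ^θ_{r j} V^j
  = (0) + (0)(r) + (1/r)(0)
  = 0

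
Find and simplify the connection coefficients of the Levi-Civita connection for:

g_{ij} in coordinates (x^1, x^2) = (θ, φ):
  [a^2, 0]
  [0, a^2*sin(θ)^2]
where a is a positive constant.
Using Γ^k_{ij} = (1/2) g^{km} (∂_i g_{mj} + ∂_j g_{mi} - ∂_m g_{ij}); the metric is diagonal, so only the m = k term contributes.
Non-zero symbols (using the symmetry Γ^k_{ij} = Γ^k_{ji}):
Γ^θ_{φ φ} = (1/2) g^{θθ} (∂_φ g_{θφ} + ∂_φ g_{θφ} - ∂_θ g_{φφ}) = (1/2)(1/a^2)((0) + (0) - (a^2*sin(2*θ))) = -sin(2*θ)/2
Γ^φ_{θ φ} = (1/2) g^{φφ} (∂_θ g_{φφ} + ∂_φ g_{φθ} - ∂_φ g_{θφ}) = (1/2)(1/(a^2*sin(θ)^2))((a^2*sin(2*θ)) + (0) - (0)) = 1/tan(θ)
All other Christoffel symbols are zero.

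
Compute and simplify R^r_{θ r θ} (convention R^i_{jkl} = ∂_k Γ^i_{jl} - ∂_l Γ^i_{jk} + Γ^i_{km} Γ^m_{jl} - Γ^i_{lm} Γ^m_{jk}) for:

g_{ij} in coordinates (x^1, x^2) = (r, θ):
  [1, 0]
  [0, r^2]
Non-zero Christoffel symbols (Γ^k_{ij} = Γ^k_{ji}):
Γ^r_{θ θ} = -r
Γ^θ_{r θ} = 1/r
R^r_{θ r θ} = ∂_r Γ^r_{θ θ} - ∂_θ Γ^r_{θ r} + Γ^r_{r m} Γ^m_{θ θ} - Γ^r_{θ m} Γ^m_{θ r}
  = (-1) - (0) + (0) - (-1) = 0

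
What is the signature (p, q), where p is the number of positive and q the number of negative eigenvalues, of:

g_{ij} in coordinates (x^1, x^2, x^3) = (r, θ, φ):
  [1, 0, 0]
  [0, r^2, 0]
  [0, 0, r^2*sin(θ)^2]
The metric is diagonal, so its eigenvalues are the diagonal entries: 1, r^2, r^2*sin(θ)^2 (at a generic point, where coordinate-dependent entries are positive).
3 positive, 0 negative.
(3, 0) - Riemannian (positive definite)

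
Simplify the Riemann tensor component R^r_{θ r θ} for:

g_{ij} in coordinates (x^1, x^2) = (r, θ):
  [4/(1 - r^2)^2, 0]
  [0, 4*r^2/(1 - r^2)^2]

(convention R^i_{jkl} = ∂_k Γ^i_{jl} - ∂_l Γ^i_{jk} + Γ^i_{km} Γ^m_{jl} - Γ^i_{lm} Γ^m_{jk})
Non-zero Christoffel symbols (Γ^k_{ij} = Γ^k_{ji}):
Γ^r_{r r} = 2*r/(1 - r^2)
Γ^r_{θ θ} = (r^3 + r)/(r^2 - 1)
Γ^θ_{r θ} = (-r^2 - 1)/(r^3 - r)
R^r_{θ r θ} = ∂_r Γ^r_{θ θ} - ∂_θ Γ^r_{θ r} + Γ^r_{r m} Γ^m_{θ θ} - Γ^r_{θ m} Γ^m_{θ r}
  = ((r^4 - 4*r^2 - 1)/(r^2 - 1)^2) - (0) + (-2*r^2*(r^2 + 1)/(r^2 - 1)^2) - (-(r^2 + 1)^2/(r^2 - 1)^2) = -4*r^2/(r^2 - 1)^2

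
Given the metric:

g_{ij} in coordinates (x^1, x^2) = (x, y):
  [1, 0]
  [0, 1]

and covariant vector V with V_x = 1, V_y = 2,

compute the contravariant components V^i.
Inverse metric (diagonal): g^{xx} = 1, g^{yy} = 1
V^i = g^{ij} V_j:
V^x = (1)(1) + (0)(2) = 1
V^y = (0)(1) + (1)(2) = 2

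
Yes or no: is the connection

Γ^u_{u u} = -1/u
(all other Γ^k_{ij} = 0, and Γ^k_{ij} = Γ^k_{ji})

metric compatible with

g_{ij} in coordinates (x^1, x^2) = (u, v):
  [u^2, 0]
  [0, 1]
Using ∇_k g_{ij} = ∂_k g_{ij} - Γ^m_{ki} g_{mj} - Γ^m_{kj} g_{im}:
∇_u g_{uu} = (2*u) - (-u) - (-u) = 4*u ≠ 0
So the connection is not metric compatible (it is not the Levi-Civita connection).
No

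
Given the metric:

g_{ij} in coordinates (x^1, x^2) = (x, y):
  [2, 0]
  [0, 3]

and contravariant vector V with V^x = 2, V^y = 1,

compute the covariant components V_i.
V_i = g_{ij} V^j:
V_x = (2)(2) + (0)(1) = 4
V_y = (0)(2) + (3)(1) = 3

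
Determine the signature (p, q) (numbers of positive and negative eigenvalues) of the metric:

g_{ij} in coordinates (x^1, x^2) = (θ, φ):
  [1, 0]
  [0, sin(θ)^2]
The metric is diagonal, so its eigenvalues are the diagonal entries: 1, sin(θ)^2 (at a generic point, where coordinate-dependent entries are positive).
2 positive, 0 negative.
(2, 0) - Riemannian (positive definite)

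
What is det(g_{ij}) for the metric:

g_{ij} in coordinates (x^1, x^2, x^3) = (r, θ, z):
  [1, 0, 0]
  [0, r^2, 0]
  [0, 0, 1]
Diagonal metric: det(g) = g_{11}·g_{22}·g_{33}
= (1)·(r^2)·(1)
det(g) = r^2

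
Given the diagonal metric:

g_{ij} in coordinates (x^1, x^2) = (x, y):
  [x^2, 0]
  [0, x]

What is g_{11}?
With x^1 = x, x^2 = y, g_{11} = g_{xx} is the row-1, column-1 entry of the matrix.
g_{11} = x^2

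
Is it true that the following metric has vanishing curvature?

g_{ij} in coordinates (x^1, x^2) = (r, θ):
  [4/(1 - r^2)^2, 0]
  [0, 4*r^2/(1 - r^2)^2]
Non-zero Christoffel symbols:
Γ^r_{r r} = 2*r/(1 - r^2)
Γ^r_{θ θ} = (r^3 + r)/(r^2 - 1)
Γ^θ_{r θ} = (-r^2 - 1)/(r^3 - r)
Ricci tensor: R_{rr} = -4/(r^2 - 1)^2, R_{rθ} = 0, R_{θθ} = -4*r^2/(r^2 - 1)^2
The Ricci tensor is non-zero, so the Riemann tensor is non-zero: not flat.
No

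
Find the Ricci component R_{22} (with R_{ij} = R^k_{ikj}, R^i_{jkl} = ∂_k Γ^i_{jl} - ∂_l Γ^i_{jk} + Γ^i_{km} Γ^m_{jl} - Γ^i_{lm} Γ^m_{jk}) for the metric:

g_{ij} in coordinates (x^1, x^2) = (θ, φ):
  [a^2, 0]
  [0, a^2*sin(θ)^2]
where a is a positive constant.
Non-zero Christoffel symbols (Γ^k_{ij} = Γ^k_{ji}):
Γ^θ_{φ φ} = -sin(2*θ)/2
Γ^φ_{θ φ} = 1/tan(θ)
R^θ_{φ θ φ} = ∂_θ Γ^θ_{φ φ} - ∂_φ Γ^θ_{φ θ} + Γ^θ_{θ m} Γ^m_{φ φ} - Γ^θ_{φ m} Γ^m_{φ θ}
  = (-cos(2*θ)) - (0) + (0) - (-cos(θ)^2) = sin(θ)^2
R^φ_{φ φ φ} = 0 (a repeated index in an antisymmetric pair)
R_{φφ} = R^θ_{φ θ φ} + R^φ_{φ φ φ} = (sin(θ)^2) + (0) = sin(θ)^2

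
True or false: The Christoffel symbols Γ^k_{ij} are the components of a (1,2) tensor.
Under a change of coordinates Γ picks up an inhomogeneous term ∂²x/∂x'∂x'; e.g. Γ = 0 in Cartesian coordinates but Γ^r_{θθ} = -r in polar coordinates on the same flat plane.
False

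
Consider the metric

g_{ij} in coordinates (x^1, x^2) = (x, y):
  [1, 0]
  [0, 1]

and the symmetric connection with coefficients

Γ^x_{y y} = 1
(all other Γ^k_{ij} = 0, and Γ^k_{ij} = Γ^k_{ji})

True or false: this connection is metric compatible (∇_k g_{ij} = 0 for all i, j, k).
Using ∇_k g_{ij} = ∂_k g_{ij} - Γ^m_{ki} g_{mj} - Γ^m_{kj} g_{im}:
∇_y g_{xy} = (0) - (0) - (1) = -1 ≠ 0
So the connection is not metric compatible (it is not the Levi-Civita connection).
False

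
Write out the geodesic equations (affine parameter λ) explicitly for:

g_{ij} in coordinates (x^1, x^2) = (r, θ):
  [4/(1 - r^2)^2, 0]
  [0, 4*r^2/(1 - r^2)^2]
Geodesic equation: d^2x^k/dλ^2 + Γ^k_{ij} (dx^i/dλ)(dx^j/dλ) = 0.
Non-zero Christoffel symbols:
Γ^r_{r r} = 2*r/(1 - r^2)
Γ^r_{θ θ} = (r^3 + r)/(r^2 - 1)
Γ^θ_{r θ} = (-r^2 - 1)/(r^3 - r)
Substituting (the symmetric pair Γ^k_{ij}, Γ^k_{ji} combines into a factor 2):
d^2r/dλ^2 + (2*r/(1 - r^2)) (dr/dλ)^2 + ((r^3 + r)/(r^2 - 1)) (dθ/dλ)^2 = 0
d^2θ/dλ^2 + ((-2*r^2 - 2)/(r^3 - r)) (dr/dλ)(dθ/dλ) = 0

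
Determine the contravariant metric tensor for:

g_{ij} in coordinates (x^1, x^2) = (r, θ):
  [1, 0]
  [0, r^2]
The metric is diagonal, so g^{ij} is diagonal with entries 1/g_{ii}: diag(1, 1/(r^2)).
g^{ij}:
  [1, 0]
  [0, 1/r^2]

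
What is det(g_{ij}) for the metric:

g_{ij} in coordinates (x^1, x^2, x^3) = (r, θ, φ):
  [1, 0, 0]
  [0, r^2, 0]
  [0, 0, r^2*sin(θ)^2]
Diagonal metric: det(g) = g_{11}·g_{22}·g_{33}
= (1)·(r^2)·(r^2*sin(θ)^2)
det(g) = r^4*sin(θ)^2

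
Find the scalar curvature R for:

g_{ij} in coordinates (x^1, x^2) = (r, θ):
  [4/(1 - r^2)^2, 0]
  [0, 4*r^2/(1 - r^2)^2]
Non-zero Christoffel symbols (Γ^k_{ij} = Γ^k_{ji}):
Γ^r_{r r} = 2*r/(1 - r^2)
Γ^r_{θ θ} = (r^3 + r)/(r^2 - 1)
Γ^θ_{r θ} = (-r^2 - 1)/(r^3 - r)
Ricci tensor (R_{ij} = R^k_{ikj}): R_{rr} = -4/(r^2 - 1)^2, R_{rθ} = 0, R_{θθ} = -4*r^2/(r^2 - 1)^2
Inverse metric: g^{rr} = (1 - r^2)^2/4, g^{θθ} = (1 - r^2)^2/(4*r^2)
R = g^{ij} R_{ij} = ((1 - r^2)^2/4)(-4/(r^2 - 1)^2) + ((1 - r^2)^2/(4*r^2))(-4*r^2/(r^2 - 1)^2) = -2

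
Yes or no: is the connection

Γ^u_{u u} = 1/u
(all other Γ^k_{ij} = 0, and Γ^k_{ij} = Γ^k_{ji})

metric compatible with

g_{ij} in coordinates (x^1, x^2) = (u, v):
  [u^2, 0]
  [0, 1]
Using ∇_k g_{ij} = ∂_k g_{ij} - Γ^m_{ki} g_{mj} - Γ^m_{kj} g_{im}:
e.g. ∇_u g_{uu} = (2*u) - (u) - (u) = 0
Every component ∇_k g_{ij} vanishes: the connection is metric compatible.
Yes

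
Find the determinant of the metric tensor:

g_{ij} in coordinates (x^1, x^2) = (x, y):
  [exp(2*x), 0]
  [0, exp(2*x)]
For a 2×2 metric: det(g) = g_{11}·g_{22} - g_{12}·g_{21}
= (exp(2*x))·(exp(2*x)) - (0)·(0)
= exp(4*x) - 0
det(g) = exp(4*x)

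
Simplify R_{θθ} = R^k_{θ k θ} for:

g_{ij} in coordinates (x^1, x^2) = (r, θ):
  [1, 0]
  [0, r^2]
Non-zero Christoffel symbols (Γ^k_{ij} = Γ^k_{ji}):
Γ^r_{θ θ} = -r
Γ^θ_{r θ} = 1/r
R^r_{θ r θ} = ∂_r Γ^r_{θ θ} - ∂_θ Γ^r_{θ r} + Γ^r_{r m} Γ^m_{θ θ} - Γ^r_{θ m} Γ^m_{θ r}
  = (-1) - (0) + (0) - (-1) = 0
R^θ_{θ θ θ} = 0 (a repeated index in an antisymmetric pair)
R_{θθ} = R^r_{θ r θ} + R^θ_{θ θ θ} = (0) + (0) = 0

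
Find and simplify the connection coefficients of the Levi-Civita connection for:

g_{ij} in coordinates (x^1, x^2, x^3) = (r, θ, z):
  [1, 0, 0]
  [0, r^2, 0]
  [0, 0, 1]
Using Γ^k_{ij} = (1/2) g^{km} (∂_i g_{mj} + ∂_j g_{mi} - ∂_m g_{ij}); the metric is diagonal, so only the m = k term contributes.
Non-zero symbols (using the symmetry Γ^k_{ij} = Γ^k_{ji}):
Γ^r_{θ θ} = (1/2) g^{rr} (∂_θ g_{rθ} + ∂_θ g_{rθ} - ∂_r g_{θθ}) = (1/2)(1)((0) + (0) - (2*r)) = -r
Γ^θ_{r θ} = (1/2) g^{θθ} (∂_r g_{θθ} + ∂_θ g_{θr} - ∂_θ g_{rθ}) = (1/2)(1/r^2)((2*r) + (0) - (0)) = 1/r
All other Christoffel symbols are zero.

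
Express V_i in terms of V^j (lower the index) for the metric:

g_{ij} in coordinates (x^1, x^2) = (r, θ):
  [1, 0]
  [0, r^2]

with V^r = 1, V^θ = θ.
V_i = g_{ij} V^j:
V_r = (1)(1) + (0)(θ) = 1
V_θ = (0)(1) + (r^2)(θ) = r^2*θ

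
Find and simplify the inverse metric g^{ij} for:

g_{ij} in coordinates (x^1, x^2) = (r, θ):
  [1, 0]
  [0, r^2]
The metric is diagonal, so g^{ij} is diagonal with entries 1/g_{ii}: diag(1, 1/(r^2)).
g^{ij}:
  [1, 0]
  [0, 1/r^2]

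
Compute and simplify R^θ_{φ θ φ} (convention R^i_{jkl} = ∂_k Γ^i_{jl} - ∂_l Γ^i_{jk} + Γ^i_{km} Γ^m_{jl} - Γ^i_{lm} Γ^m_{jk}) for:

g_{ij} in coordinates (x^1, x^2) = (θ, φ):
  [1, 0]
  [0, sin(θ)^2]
Non-zero Christoffel symbols (Γ^k_{ij} = Γ^k_{ji}):
Γ^θ_{φ φ} = -sin(2*θ)/2
Γ^φ_{θ φ} = 1/tan(θ)
R^θ_{φ θ φ} = ∂_θ Γ^θ_{φ φ} - ∂_φ Γ^θ_{φ θ} + Γ^θ_{θ m} Γ^m_{φ φ} - Γ^θ_{φ m} Γ^m_{φ θ}
  = (-cos(2*θ)) - (0) + (0) - (-cos(θ)^2) = sin(θ)^2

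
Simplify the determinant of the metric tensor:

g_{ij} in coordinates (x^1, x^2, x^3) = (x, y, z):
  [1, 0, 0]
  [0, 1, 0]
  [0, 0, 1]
Diagonal metric: det(g) = g_{11}·g_{22}·g_{33}
= (1)·(1)·(1)
det(g) = 1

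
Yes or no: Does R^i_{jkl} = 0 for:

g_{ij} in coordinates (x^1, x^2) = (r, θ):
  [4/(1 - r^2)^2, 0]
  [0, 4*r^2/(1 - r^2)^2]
Non-zero Christoffel symbols:
Γ^r_{r r} = 2*r/(1 - r^2)
Γ^r_{θ θ} = (r^3 + r)/(r^2 - 1)
Γ^θ_{r θ} = (-r^2 - 1)/(r^3 - r)
Ricci tensor: R_{rr} = -4/(r^2 - 1)^2, R_{rθ} = 0, R_{θθ} = -4*r^2/(r^2 - 1)^2
The Ricci tensor is non-zero, so the Riemann tensor is non-zero: not flat.
No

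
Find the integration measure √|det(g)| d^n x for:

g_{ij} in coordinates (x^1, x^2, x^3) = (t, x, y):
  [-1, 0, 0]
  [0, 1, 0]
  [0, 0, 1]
det(g) = -1
√|det(g)| = 1
Volume element: dV = 1 dt dx dy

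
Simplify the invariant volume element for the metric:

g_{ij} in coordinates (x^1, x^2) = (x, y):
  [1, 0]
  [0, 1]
det(g) = 1
√|det(g)| = 1
Volume element: dV = 1 dx dy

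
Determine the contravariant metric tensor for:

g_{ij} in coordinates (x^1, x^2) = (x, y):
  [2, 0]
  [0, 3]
The metric is diagonal, so g^{ij} is diagonal with entries 1/g_{ii}: diag(1/2, 1/3).
g^{ij}:
  [1/2, 0]
  [0, 1/3]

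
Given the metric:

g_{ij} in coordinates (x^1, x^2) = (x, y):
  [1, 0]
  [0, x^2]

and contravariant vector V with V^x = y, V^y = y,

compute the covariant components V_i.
V_i = g_{ij} V^j:
V_x = (1)(y) + (0)(y) = y
V_y = (0)(y) + (x^2)(y) = x^2*y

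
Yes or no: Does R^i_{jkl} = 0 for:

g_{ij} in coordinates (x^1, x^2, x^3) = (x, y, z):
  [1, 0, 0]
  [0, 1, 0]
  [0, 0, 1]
All metric components are constant, so every Christoffel symbol vanishes and R^i_{jkl} = 0.
Yes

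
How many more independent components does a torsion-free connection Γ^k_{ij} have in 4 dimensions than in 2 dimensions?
Independent components in n dimensions: n × n(n+1)/2 = n^2(n+1)/2.
4D: 4 × 10 = 40
2D: 2 × 3 = 6
Difference = 40 - 6 = 34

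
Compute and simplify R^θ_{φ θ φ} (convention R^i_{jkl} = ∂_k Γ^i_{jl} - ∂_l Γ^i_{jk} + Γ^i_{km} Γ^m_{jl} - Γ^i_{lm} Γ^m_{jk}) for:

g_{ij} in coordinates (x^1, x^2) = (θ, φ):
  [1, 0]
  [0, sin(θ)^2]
Non-zero Christoffel symbols (Γ^k_{ij} = Γ^k_{ji}):
Γ^θ_{φ φ} = -sin(2*θ)/2
Γ^φ_{θ φ} = 1/tan(θ)
R^θ_{φ θ φ} = ∂_θ Γ^θ_{φ φ} - ∂_φ Γ^θ_{φ θ} + Γ^θ_{θ m} Γ^m_{φ φ} - Γ^θ_{φ m} Γ^m_{φ θ}
  = (-cos(2*θ)) - (0) + (0) - (-cos(θ)^2) = sin(θ)^2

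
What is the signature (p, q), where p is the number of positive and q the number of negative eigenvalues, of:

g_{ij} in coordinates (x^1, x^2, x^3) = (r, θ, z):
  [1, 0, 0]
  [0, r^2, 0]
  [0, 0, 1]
The metric is diagonal, so its eigenvalues are the diagonal entries: 1, r^2, 1 (at a generic point, where coordinate-dependent entries are positive).
3 positive, 0 negative.
(3, 0) - Riemannian (positive definite)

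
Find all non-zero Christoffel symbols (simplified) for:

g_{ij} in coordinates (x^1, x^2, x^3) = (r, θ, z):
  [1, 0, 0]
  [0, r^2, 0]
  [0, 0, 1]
Using Γ^k_{ij} = (1/2) g^{km} (∂_i g_{mj} + ∂_j g_{mi} - ∂_m g_{ij}); the metric is diagonal, so only the m = k term contributes.
Non-zero symbols (using the symmetry Γ^k_{ij} = Γ^k_{ji}):
Γ^r_{θ θ} = (1/2) g^{rr} (∂_θ g_{rθ} + ∂_θ g_{rθ} - ∂_r g_{θθ}) = (1/2)(1)((0) + (0) - (2*r)) = -r
Γ^θ_{r θ} = (1/2) g^{θθ} (∂_r g_{θθ} + ∂_θ g_{θr} - ∂_θ g_{rθ}) = (1/2)(1/r^2)((2*r) + (0) - (0)) = 1/r
All other Christoffel symbols are zero.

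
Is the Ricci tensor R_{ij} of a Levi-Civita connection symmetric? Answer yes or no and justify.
R_{ij} = R^k_{ikj}; the pair symmetry R_{kilj} = R_{ljki} gives R_{ij} = R_{ji}.
Yes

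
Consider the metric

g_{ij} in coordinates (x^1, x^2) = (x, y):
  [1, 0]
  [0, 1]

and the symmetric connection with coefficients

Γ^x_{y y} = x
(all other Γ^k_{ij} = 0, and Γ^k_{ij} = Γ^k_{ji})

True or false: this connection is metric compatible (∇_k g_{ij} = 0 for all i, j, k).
Using ∇_k g_{ij} = ∂_k g_{ij} - Γ^m_{ki} g_{mj} - Γ^m_{kj} g_{im}:
∇_y g_{xy} = (0) - (0) - (x) = -x ≠ 0
So the connection is not metric compatible (it is not the Levi-Civita connection).
False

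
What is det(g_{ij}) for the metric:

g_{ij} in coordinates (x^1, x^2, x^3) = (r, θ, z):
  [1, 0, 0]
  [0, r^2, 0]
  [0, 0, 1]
Diagonal metric: det(g) = g_{11}·g_{22}·g_{33}
= (1)·(r^2)·(1)
det(g) = r^2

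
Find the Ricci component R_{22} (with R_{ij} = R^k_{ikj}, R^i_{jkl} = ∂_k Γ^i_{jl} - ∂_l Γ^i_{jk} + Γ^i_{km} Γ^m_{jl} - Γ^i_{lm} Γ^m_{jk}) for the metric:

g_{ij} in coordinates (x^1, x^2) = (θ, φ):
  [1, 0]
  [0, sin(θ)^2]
Non-zero Christoffel symbols (Γ^k_{ij} = Γ^k_{ji}):
Γ^θ_{φ φ} = -sin(2*θ)/2
Γ^φ_{θ φ} = 1/tan(θ)
R^θ_{φ θ φ} = ∂_θ Γ^θ_{φ φ} - ∂_φ Γ^θ_{φ θ} + Γ^θ_{θ m} Γ^m_{φ φ} - Γ^θ_{φ m} Γ^m_{φ θ}
  = (-cos(2*θ)) - (0) + (0) - (-cos(θ)^2) = sin(θ)^2
R^φ_{φ φ φ} = 0 (a repeated index in an antisymmetric pair)
R_{φφ} = R^θ_{φ θ φ} + R^φ_{φ φ φ} = (sin(θ)^2) + (0) = sin(θ)^2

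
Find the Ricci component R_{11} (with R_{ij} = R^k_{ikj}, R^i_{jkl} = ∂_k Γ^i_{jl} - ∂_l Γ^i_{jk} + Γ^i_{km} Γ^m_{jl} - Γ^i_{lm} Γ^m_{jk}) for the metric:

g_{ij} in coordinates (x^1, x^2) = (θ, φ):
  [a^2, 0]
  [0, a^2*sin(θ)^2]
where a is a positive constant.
Non-zero Christoffel symbols (Γ^k_{ij} = Γ^k_{ji}):
Γ^θ_{φ φ} = -sin(2*θ)/2
Γ^φ_{θ φ} = 1/tan(θ)
R^θ_{θ θ θ} = 0 (a repeated index in an antisymmetric pair)
R^φ_{θ φ θ} = ∂_φ Γ^φ_{θ θ} - ∂_θ Γ^φ_{θ φ} + Γ^φ_{φ m} Γ^m_{θ θ} - Γ^φ_{θ m} Γ^m_{θ φ}
  = (0) - (-1/sin(θ)^2) + (0) - (1/tan(θ)^2) = 1
R_{θθ} = R^θ_{θ θ θ} + R^φ_{θ φ θ} = (0) + (1) = 1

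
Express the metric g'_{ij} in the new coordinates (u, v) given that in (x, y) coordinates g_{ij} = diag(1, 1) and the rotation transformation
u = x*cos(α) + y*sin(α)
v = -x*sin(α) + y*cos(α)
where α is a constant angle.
Invert the transformation: x = u*cos(α) - v*sin(α), y = u*sin(α) + v*cos(α)
g'_{ij} = (∂x^k/∂x'^i)(∂x^l/∂x'^j) g_{kl}; with g_{kl} = δ_{kl} this is Σ_k (∂x^k/∂x'^i)(∂x^k/∂x'^j).
Jacobian: ∂x/∂u = cos(α), ∂x/∂v = -sin(α), ∂y/∂u = sin(α), ∂y/∂v = cos(α)
g'_{uu} = (cos(α))(cos(α)) + (sin(α))(sin(α)) = 1
g'_{uv} = (cos(α))(-sin(α)) + (sin(α))(cos(α)) = 0
g'_{vv} = (-sin(α))(-sin(α)) + (cos(α))(cos(α)) = 1
g'_{ij} = diag(1, 1)
The Euclidean metric is invariant under rotations.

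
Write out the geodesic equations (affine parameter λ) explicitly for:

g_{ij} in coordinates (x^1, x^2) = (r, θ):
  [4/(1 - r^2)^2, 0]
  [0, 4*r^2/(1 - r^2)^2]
Geodesic equation: d^2x^k/dλ^2 + Γ^k_{ij} (dx^i/dλ)(dx^j/dλ) = 0.
Non-zero Christoffel symbols:
Γ^r_{r r} = 2*r/(1 - r^2)
Γ^r_{θ θ} = (r^3 + r)/(r^2 - 1)
Γ^θ_{r θ} = (-r^2 - 1)/(r^3 - r)
Substituting (the symmetric pair Γ^k_{ij}, Γ^k_{ji} combines into a factor 2):
d^2r/dλ^2 + (2*r/(1 - r^2)) (dr/dλ)^2 + ((r^3 + r)/(r^2 - 1)) (dθ/dλ)^2 = 0
d^2θ/dλ^2 + ((-2*r^2 - 2)/(r^3 - r)) (dr/dλ)(dθ/dλ) = 0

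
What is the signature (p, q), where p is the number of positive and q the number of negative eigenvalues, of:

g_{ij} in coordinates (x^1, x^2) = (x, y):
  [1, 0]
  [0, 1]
The metric is diagonal, so its eigenvalues are the diagonal entries: 1, 1 (at a generic point, where coordinate-dependent entries are positive).
2 positive, 0 negative.
(2, 0) - Riemannian (positive definite)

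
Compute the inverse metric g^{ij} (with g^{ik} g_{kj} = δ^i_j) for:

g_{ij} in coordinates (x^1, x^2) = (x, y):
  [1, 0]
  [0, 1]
The metric is diagonal, so g^{ij} is diagonal with entries 1/g_{ii}: diag(1, 1).
g^{ij}:
  [1, 0]
  [0, 1]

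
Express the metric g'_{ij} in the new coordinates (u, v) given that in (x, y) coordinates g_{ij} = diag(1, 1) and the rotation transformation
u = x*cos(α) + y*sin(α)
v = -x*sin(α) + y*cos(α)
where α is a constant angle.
Invert the transformation: x = u*cos(α) - v*sin(α), y = u*sin(α) + v*cos(α)
g'_{ij} = (∂x^k/∂x'^i)(∂x^l/∂x'^j) g_{kl}; with g_{kl} = δ_{kl} this is Σ_k (∂x^k/∂x'^i)(∂x^k/∂x'^j).
Jacobian: ∂x/∂u = cos(α), ∂x/∂v = -sin(α), ∂y/∂u = sin(α), ∂y/∂v = cos(α)
g'_{uu} = (cos(α))(cos(α)) + (sin(α))(sin(α)) = 1
g'_{uv} = (cos(α))(-sin(α)) + (sin(α))(cos(α)) = 0
g'_{vv} = (-sin(α))(-sin(α)) + (cos(α))(cos(α)) = 1
g'_{ij} = diag(1, 1)
The Euclidean metric is invariant under rotations.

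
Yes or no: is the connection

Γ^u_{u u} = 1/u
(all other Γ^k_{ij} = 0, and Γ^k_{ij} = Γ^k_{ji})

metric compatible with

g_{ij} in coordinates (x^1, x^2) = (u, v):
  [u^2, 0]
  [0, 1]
Using ∇_k g_{ij} = ∂_k g_{ij} - Γ^m_{ki} g_{mj} - Γ^m_{kj} g_{im}:
e.g. ∇_u g_{uu} = (2*u) - (u) - (u) = 0
Every component ∇_k g_{ij} vanishes: the connection is metric compatible.
Yes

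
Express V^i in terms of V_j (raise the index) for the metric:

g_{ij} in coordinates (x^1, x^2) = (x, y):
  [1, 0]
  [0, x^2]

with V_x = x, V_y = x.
Inverse metric (diagonal): g^{xx} = 1, g^{yy} = 1/x^2
V^i = g^{ij} V_j:
V^x = (1)(x) + (0)(x) = x
V^y = (0)(x) + (1/x^2)(x) = 1/x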